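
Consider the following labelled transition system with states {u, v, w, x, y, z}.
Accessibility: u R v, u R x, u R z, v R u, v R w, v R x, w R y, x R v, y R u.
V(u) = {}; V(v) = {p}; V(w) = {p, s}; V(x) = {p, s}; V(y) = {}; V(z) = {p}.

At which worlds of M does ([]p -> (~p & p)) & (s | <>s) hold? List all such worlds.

v, w

Let φ = ([]p -> (~p & p)) & (s | <>s). Evaluate φ at each world:
  u (successors {v, x, z}): φ is false.
  v (successors {u, w, x}): φ is true.
  w (successors {y}): φ is true.
  x (successors {v}): φ is false.
  y (successors {u}): φ is false.
  z (successors ∅): φ is false.
For instance, at y:
  At y: []p -> (~p & p) is true, s | <>s is false, so ([]p -> (~p & p)) & (s | <>s) is false.
    At y: []p is false, ~p & p is false, so []p -> (~p & p) is true.
      At y: []p requires p at every successor {u}.
        p fails at u, so []p is false at y.
    At y: s is false, <>s is false, so s | <>s is false.
      At y: <>s requires s at some successor in {u}.
        At u: s is false.
      So <>s is false at y.
Satisfying worlds: {v, w}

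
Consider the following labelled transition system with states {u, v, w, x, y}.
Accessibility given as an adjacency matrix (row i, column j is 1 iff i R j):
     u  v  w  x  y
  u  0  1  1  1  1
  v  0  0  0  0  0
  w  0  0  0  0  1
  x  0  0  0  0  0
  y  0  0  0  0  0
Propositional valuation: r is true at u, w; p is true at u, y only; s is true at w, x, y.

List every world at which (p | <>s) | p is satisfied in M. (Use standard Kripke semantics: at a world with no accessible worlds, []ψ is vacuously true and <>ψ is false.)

u, w, y

Let φ = (p | <>s) | p. Evaluate φ at each world:
  u (successors {v, w, x, y}): φ is true.
  v (successors ∅): φ is false.
  w (successors {y}): φ is true.
  x (successors ∅): φ is false.
  y (successors ∅): φ is true.
For instance, at u:
  At u: p | <>s is true, p is true, so (p | <>s) | p is true.
    At u: p is true, <>s is true, so p | <>s is true.
      At u: <>s requires s at some successor in {v, w, x, y}.
        s holds at w, so <>s is true at u.
Satisfying worlds: {u, w, y}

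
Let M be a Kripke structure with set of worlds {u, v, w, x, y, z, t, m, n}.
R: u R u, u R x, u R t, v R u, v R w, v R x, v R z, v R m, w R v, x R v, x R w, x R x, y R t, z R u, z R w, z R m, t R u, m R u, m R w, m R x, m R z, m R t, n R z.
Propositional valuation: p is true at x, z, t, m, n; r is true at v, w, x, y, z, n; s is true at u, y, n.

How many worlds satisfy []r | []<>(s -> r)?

6

Let φ = []r | []<>(s -> r). Evaluate φ at each world:
  u (successors {u, x, t}): φ is false.
  v (successors {u, w, x, z, m}): φ is true.
  w (successors {v}): φ is true.
  x (successors {v, w, x}): φ is true.
  y (successors {t}): φ is false.
  z (successors {u, w, m}): φ is true.
  t (successors {u}): φ is true.
  m (successors {u, w, x, z, t}): φ is false.
  n (successors {z}): φ is true.
For instance, at t:
  At t: []r is false, []<>(s -> r) is true, so []r | []<>(s -> r) is true.
    At t: []r requires r at every successor {u}.
      r fails at u, so []r is false at t.
    At t: []<>(s -> r) requires <>(s -> r) at every successor {u}.
      At u: <>(s -> r) is true.
    So []<>(s -> r) is true at t.
Satisfying worlds: {v, w, x, z, t, n}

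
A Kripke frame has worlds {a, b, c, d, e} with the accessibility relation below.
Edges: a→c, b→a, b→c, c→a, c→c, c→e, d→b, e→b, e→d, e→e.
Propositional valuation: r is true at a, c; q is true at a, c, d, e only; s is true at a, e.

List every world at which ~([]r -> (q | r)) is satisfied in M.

b

Let φ = ~([]r -> (q | r)). Evaluate φ at each world:
  a (successors {c}): φ is false.
  b (successors {a, c}): φ is true.
  c (successors {a, c, e}): φ is false.
  d (successors {b}): φ is false.
  e (successors {b, d, e}): φ is false.
For instance, at c:
  At c: []r -> (q | r) is true, so ~([]r -> (q | r)) is false.
    At c: []r is false, q | r is true, so []r -> (q | r) is true.
      At c: []r requires r at every successor {a, c, e}.
        r fails at e, so []r is false at c.
Satisfying worlds: {b}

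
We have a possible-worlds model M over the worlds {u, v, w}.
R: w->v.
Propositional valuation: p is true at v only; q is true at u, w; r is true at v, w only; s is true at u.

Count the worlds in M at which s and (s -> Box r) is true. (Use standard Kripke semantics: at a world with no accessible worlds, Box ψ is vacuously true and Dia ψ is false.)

1

Recall that Box ψ holds at a world iff ψ holds at every accessible world, and Dia ψ holds iff ψ holds at some accessible world.
Let φ = s and (s -> Box r). Evaluate φ at each world:
  u (successors ∅): φ is true.
  v (successors ∅): φ is false.
  w (successors {v}): φ is false.
For instance, at w:
  At w: s is false, s -> Box r is true, so s and (s -> Box r) is false.
    At w: s is false, Box r is true, so s -> Box r is true.
      At w: Box r requires r at every successor {v}.
        At v: r is true.
      So Box r is true at w.
Satisfying worlds: {u}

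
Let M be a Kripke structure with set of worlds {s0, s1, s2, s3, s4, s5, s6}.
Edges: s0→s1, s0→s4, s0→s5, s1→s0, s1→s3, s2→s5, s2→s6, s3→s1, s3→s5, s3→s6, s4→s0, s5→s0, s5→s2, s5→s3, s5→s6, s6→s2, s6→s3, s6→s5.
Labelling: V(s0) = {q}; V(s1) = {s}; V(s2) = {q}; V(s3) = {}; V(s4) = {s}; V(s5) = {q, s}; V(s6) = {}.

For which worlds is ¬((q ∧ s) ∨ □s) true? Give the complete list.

s1, s2, s3, s4, s6

Let φ = ¬((q ∧ s) ∨ □s). Evaluate φ at each world:
  s0 (successors {s1, s4, s5}): φ is false.
  s1 (successors {s0, s3}): φ is true.
  s2 (successors {s5, s6}): φ is true.
  s3 (successors {s1, s5, s6}): φ is true.
  s4 (successors {s0}): φ is true.
  s5 (successors {s0, s2, s3, s6}): φ is false.
  s6 (successors {s2, s3, s5}): φ is true.
For instance, at s1:
  At s1: (q ∧ s) ∨ □s is false, so ¬((q ∧ s) ∨ □s) is true.
    At s1: q ∧ s is false, □s is false, so (q ∧ s) ∨ □s is false.
      At s1: □s requires s at every successor {s0, s3}.
        s fails at s0, so □s is false at s1.
Satisfying worlds: {s1, s2, s3, s4, s6}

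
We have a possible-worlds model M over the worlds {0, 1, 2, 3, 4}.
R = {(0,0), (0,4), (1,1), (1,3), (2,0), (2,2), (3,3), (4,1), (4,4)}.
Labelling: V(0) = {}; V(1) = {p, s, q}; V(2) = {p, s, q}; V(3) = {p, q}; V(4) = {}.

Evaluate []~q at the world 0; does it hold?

Recall that []ψ holds at a world iff ψ holds at every accessible world, and <>ψ holds iff ψ holds at some accessible world.
At 0: []~q requires ~q at every successor {0, 4}.
  At 0: ~q is true.
  At 4: ~q is true.
So []~q is true at 0.

Yes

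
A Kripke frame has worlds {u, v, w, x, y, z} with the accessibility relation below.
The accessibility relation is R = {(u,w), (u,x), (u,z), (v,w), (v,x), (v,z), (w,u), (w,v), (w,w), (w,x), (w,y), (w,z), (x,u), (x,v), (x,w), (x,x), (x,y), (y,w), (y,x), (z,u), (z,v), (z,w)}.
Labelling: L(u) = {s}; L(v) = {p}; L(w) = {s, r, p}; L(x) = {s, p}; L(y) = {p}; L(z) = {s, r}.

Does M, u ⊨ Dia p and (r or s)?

Yes

At u: Dia p is true, r or s is true, so Dia p and (r or s) is true.
  At u: Dia p requires p at some successor in {w, x, z}.
    p holds at w, so Dia p is true at u.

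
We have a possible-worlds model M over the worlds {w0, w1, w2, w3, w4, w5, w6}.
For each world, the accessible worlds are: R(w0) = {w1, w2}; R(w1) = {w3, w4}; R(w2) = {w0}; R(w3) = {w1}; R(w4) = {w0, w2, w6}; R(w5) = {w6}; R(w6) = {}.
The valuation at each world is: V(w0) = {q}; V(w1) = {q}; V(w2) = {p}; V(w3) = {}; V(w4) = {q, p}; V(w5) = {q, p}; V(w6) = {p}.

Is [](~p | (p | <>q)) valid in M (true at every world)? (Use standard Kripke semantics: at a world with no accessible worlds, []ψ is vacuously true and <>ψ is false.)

Let φ = [](~p | (p | <>q)). Evaluate φ at each world:
  w0 (successors {w1, w2}): φ is true.
  w1 (successors {w3, w4}): φ is true.
  w2 (successors {w0}): φ is true.
  w3 (successors {w1}): φ is true.
  w4 (successors {w0, w2, w6}): φ is true.
  w5 (successors {w6}): φ is true.
  w6 (successors ∅): φ is true.
For instance, at w4:
  At w4: [](~p | (p | <>q)) requires ~p | (p | <>q) at every successor {w0, w2, w6}.
      At w0: ~p is true, p | <>q is true, so ~p | (p | <>q) is true.
      At w2: ~p is false, p | <>q is true, so ~p | (p | <>q) is true.
      At w6: ~p is false, p | <>q is true, so ~p | (p | <>q) is true.
  So [](~p | (p | <>q)) is true at w4.

Yes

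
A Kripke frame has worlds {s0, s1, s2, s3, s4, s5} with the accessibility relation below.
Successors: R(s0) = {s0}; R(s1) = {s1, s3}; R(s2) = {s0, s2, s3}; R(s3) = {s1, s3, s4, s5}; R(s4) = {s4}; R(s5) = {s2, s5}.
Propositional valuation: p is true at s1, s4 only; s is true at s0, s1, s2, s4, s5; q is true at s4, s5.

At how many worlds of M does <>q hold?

3

Let φ = <>q. Evaluate φ at each world:
  s0 (successors {s0}): φ is false.
  s1 (successors {s1, s3}): φ is false.
  s2 (successors {s0, s2, s3}): φ is false.
  s3 (successors {s1, s3, s4, s5}): φ is true.
  s4 (successors {s4}): φ is true.
  s5 (successors {s2, s5}): φ is true.
For instance, at s5:
  At s5: <>q requires q at some successor in {s2, s5}.
    q holds at s5, so <>q is true at s5.
Satisfying worlds: {s3, s4, s5}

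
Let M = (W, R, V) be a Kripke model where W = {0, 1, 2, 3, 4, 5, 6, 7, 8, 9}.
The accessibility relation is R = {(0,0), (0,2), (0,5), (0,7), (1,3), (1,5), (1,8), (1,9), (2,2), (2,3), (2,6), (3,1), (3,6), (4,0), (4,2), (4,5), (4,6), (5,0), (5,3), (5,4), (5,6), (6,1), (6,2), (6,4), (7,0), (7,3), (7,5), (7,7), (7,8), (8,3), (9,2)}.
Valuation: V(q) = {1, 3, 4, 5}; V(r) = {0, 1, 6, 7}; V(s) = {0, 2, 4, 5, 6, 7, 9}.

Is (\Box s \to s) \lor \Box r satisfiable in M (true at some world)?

Recall that \Box ψ holds at a world iff ψ holds at every accessible world, and \Diamond ψ holds iff ψ holds at some accessible world.
Let φ = (\Box s \to s) \lor \Box r. Evaluate φ at each world:
  0 (successors {0, 2, 5, 7}): φ is true.
  1 (successors {3, 5, 8, 9}): φ is true.
  2 (successors {2, 3, 6}): φ is true.
  3 (successors {1, 6}): φ is true.
  4 (successors {0, 2, 5, 6}): φ is true.
  5 (successors {0, 3, 4, 6}): φ is true.
  6 (successors {1, 2, 4}): φ is true.
  7 (successors {0, 3, 5, 7, 8}): φ is true.
  8 (successors {3}): φ is true.
  9 (successors {2}): φ is true.
Detail at 0 (witness):
  At 0: \Box s \to s is true, \Box r is false, so (\Box s \to s) \lor \Box r is true.
    At 0: \Box s is true, s is true, so \Box s \to s is true.
      At 0: \Box s requires s at every successor {0, 2, 5, 7}.
        At 0: s is true.
        At 2: s is true.
        At 5: s is true.
        At 7: s is true.
      So \Box s is true at 0.
    At 0: \Box r requires r at every successor {0, 2, 5, 7}.
      r fails at 2, so \Box r is false at 0.

Yes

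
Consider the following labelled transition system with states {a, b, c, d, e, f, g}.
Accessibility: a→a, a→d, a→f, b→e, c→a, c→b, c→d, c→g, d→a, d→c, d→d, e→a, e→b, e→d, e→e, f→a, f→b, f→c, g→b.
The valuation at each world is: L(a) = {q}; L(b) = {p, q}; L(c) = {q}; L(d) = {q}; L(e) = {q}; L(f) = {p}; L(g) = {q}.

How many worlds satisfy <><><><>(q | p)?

7

Let φ = <><><><>(q | p). Evaluate φ at each world:
  a (successors {a, d, f}): φ is true.
  b (successors {e}): φ is true.
  c (successors {a, b, d, g}): φ is true.
  d (successors {a, c, d}): φ is true.
  e (successors {a, b, d, e}): φ is true.
  f (successors {a, b, c}): φ is true.
  g (successors {b}): φ is true.
For instance, at a:
  At a: <><><><>(q | p) requires <><><>(q | p) at some successor in {a, d, f}.
    <><><>(q | p) holds at a, so <><><><>(q | p) is true at a.
      At a: <><><>(q | p) requires <><>(q | p) at some successor in {a, d, f}.
        <><>(q | p) holds at a, so <><><>(q | p) is true at a.
Satisfying worlds: {a, b, c, d, e, f, g}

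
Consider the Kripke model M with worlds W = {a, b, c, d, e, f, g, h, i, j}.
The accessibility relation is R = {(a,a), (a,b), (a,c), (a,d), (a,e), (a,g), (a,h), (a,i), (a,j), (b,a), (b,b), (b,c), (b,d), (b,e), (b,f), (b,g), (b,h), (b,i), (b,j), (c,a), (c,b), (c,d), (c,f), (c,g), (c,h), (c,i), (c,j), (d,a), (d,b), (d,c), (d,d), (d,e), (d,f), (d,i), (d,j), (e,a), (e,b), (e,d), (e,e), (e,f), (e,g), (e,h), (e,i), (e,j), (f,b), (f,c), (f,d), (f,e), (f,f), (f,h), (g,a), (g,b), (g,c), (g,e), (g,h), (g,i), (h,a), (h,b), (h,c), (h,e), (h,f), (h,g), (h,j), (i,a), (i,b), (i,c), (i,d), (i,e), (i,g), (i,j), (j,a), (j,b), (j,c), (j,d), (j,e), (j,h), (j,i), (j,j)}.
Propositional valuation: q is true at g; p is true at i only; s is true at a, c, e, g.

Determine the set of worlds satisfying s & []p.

Recall that []ψ holds at a world iff ψ holds at every accessible world, and <>ψ holds iff ψ holds at some accessible world.
Let φ = s & []p. Evaluate φ at each world:
  a (successors {a, b, c, d, e, g, h, i, j}): φ is false.
  b (successors {a, b, c, d, e, f, g, h, i, j}): φ is false.
  c (successors {a, b, d, f, g, h, i, j}): φ is false.
  d (successors {a, b, c, d, e, f, i, j}): φ is false.
  e (successors {a, b, d, e, f, g, h, i, j}): φ is false.
  f (successors {b, c, d, e, f, h}): φ is false.
  g (successors {a, b, c, e, h, i}): φ is false.
  h (successors {a, b, c, e, f, g, j}): φ is false.
  i (successors {a, b, c, d, e, g, j}): φ is false.
  j (successors {a, b, c, d, e, h, i, j}): φ is false.
For instance, at b:
  At b: s is false, []p is false, so s & []p is false.
    At b: []p requires p at every successor {a, b, c, d, e, f, g, h, i, j}.
      p fails at a, so []p is false at b.
Satisfying worlds: none.

none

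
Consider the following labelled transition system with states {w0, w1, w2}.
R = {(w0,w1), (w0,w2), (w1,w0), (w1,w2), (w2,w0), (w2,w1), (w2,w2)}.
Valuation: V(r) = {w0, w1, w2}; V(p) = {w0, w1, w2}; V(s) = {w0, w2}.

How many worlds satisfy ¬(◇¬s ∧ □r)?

1

Recall that □ψ holds at a world iff ψ holds at every accessible world, and ◇ψ holds iff ψ holds at some accessible world.
Let φ = ¬(◇¬s ∧ □r). Evaluate φ at each world:
  w0 (successors {w1, w2}): φ is false.
  w1 (successors {w0, w2}): φ is true.
  w2 (successors {w0, w1, w2}): φ is false.
For instance, at w0:
  At w0: ◇¬s ∧ □r is true, so ¬(◇¬s ∧ □r) is false.
    At w0: ◇¬s is true, □r is true, so ◇¬s ∧ □r is true.
      At w0: ◇¬s requires ¬s at some successor in {w1, w2}.
        ¬s holds at w1, so ◇¬s is true at w0.
      At w0: □r requires r at every successor {w1, w2}.
        At w1: r is true.
        At w2: r is true.
      So □r is true at w0.
Satisfying worlds: {w1}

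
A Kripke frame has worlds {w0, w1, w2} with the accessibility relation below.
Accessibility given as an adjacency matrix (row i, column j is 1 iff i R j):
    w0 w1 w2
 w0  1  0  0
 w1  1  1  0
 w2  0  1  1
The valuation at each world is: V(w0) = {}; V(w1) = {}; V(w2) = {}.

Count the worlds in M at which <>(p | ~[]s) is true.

3

Let φ = <>(p | ~[]s). Evaluate φ at each world:
  w0 (successors {w0}): φ is true.
  w1 (successors {w0, w1}): φ is true.
  w2 (successors {w1, w2}): φ is true.
For instance, at w1:
  At w1: <>(p | ~[]s) requires p | ~[]s at some successor in {w0, w1}.
    p | ~[]s holds at w0, so <>(p | ~[]s) is true at w1.
      At w0: p is false, ~[]s is true, so p | ~[]s is true.
Satisfying worlds: {w0, w1, w2}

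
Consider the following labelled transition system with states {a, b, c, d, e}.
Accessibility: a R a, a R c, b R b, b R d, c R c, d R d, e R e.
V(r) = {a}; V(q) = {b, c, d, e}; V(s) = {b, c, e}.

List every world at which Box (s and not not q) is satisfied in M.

c, e

Let φ = Box (s and not not q). Evaluate φ at each world:
  a (successors {a, c}): φ is false.
  b (successors {b, d}): φ is false.
  c (successors {c}): φ is true.
  d (successors {d}): φ is false.
  e (successors {e}): φ is true.
For instance, at c:
  At c: Box (s and not not q) requires s and not not q at every successor {c}.
    At c: s and not not q is true.
  So Box (s and not not q) is true at c.
Satisfying worlds: {c, e}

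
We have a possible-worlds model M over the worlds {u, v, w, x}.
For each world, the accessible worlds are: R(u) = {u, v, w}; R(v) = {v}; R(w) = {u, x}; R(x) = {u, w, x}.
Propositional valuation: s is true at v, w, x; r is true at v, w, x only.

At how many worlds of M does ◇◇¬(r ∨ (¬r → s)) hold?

3

Recall that ◇ψ holds at a world iff ψ holds at some accessible world.
Let φ = ◇◇¬(r ∨ (¬r → s)). Evaluate φ at each world:
  u (successors {u, v, w}): φ is true.
  v (successors {v}): φ is false.
  w (successors {u, x}): φ is true.
  x (successors {u, w, x}): φ is true.
For instance, at v:
  At v: ◇◇¬(r ∨ (¬r → s)) requires ◇¬(r ∨ (¬r → s)) at some successor in {v}.
    At v: ◇¬(r ∨ (¬r → s)) is false.
  So ◇◇¬(r ∨ (¬r → s)) is false at v.
Satisfying worlds: {u, w, x}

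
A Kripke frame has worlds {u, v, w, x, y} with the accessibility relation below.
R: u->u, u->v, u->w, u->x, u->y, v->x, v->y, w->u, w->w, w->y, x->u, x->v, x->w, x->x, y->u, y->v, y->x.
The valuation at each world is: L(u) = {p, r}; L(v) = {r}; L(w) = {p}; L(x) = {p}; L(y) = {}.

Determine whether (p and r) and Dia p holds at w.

At w: p and r is false, Dia p is true, so (p and r) and Dia p is false.
  At w: Dia p requires p at some successor in {u, w, y}.
    p holds at u, so Dia p is true at w.

No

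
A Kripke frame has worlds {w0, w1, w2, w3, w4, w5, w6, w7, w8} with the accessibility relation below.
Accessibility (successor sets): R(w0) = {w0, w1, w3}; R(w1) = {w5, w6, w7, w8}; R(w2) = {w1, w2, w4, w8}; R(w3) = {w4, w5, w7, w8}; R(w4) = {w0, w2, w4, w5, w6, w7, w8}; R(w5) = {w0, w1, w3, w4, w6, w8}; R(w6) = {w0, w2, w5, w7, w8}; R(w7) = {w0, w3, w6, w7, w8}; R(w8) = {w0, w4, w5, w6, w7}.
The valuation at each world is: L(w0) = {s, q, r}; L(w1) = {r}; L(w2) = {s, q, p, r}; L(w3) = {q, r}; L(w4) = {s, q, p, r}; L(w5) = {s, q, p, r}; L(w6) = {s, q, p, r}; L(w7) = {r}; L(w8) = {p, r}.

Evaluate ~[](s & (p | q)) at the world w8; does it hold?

At w8: [](s & (p | q)) is false, so ~[](s & (p | q)) is true.
  At w8: [](s & (p | q)) requires s & (p | q) at every successor {w0, w4, w5, w6, w7}.
    s & (p | q) fails at w7, so [](s & (p | q)) is false at w8.

Yes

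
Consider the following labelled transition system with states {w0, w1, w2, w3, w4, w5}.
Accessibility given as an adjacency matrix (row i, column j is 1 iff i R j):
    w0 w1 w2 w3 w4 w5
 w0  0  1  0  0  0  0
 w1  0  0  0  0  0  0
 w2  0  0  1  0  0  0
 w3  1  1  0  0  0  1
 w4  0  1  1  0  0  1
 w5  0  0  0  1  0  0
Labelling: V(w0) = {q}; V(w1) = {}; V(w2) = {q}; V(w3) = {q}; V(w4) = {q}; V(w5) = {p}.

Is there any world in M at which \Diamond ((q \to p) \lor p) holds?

Yes

Let φ = \Diamond ((q \to p) \lor p). Evaluate φ at each world:
  w0 (successors {w1}): φ is true.
  w1 (successors ∅): φ is false.
  w2 (successors {w2}): φ is false.
  w3 (successors {w0, w1, w5}): φ is true.
  w4 (successors {w1, w2, w5}): φ is true.
  w5 (successors {w3}): φ is false.
Detail at w0 (witness):
  At w0: \Diamond ((q \to p) \lor p) requires (q \to p) \lor p at some successor in {w1}.
    (q \to p) \lor p holds at w1, so \Diamond ((q \to p) \lor p) is true at w0.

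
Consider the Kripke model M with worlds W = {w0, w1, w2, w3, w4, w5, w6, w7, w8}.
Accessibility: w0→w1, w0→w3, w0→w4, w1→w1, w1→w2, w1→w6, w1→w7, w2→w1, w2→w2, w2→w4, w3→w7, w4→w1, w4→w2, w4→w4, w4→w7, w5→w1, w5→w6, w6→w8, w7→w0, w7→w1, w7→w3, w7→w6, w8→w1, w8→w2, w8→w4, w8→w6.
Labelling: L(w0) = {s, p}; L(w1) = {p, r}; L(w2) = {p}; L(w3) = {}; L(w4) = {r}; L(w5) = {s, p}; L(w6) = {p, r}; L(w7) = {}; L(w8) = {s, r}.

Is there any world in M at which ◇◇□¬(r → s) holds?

Recall that □ψ holds at a world iff ψ holds at every accessible world, and ◇ψ holds iff ψ holds at some accessible world.
Let φ = ◇◇□¬(r → s). Evaluate φ at each world:
  w0 (successors {w1, w3, w4}): φ is false.
  w1 (successors {w1, w2, w6, w7}): φ is false.
  w2 (successors {w1, w2, w4}): φ is false.
  w3 (successors {w7}): φ is false.
  w4 (successors {w1, w2, w4, w7}): φ is false.
  w5 (successors {w1, w6}): φ is false.
  w6 (successors {w8}): φ is false.
  w7 (successors {w0, w1, w3, w6}): φ is false.
  w8 (successors {w1, w2, w4, w6}): φ is false.
For instance, at w1:
  At w1: ◇◇□¬(r → s) requires ◇□¬(r → s) at some successor in {w1, w2, w6, w7}.
    At w1: ◇□¬(r → s) is false.
    At w2: ◇□¬(r → s) is false.
    At w6: ◇□¬(r → s) is false.
    At w7: ◇□¬(r → s) is false.
  So ◇◇□¬(r → s) is false at w1.

No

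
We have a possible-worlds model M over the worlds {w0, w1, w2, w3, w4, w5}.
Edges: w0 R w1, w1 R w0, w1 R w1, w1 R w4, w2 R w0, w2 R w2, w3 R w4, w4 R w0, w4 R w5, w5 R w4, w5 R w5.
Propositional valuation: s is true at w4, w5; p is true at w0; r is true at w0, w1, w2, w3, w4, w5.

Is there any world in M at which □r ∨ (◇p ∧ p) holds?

Yes

Let φ = □r ∨ (◇p ∧ p). Evaluate φ at each world:
  w0 (successors {w1}): φ is true.
  w1 (successors {w0, w1, w4}): φ is true.
  w2 (successors {w0, w2}): φ is true.
  w3 (successors {w4}): φ is true.
  w4 (successors {w0, w5}): φ is true.
  w5 (successors {w4, w5}): φ is true.
Detail at w0 (witness):
  At w0: □r is true, ◇p ∧ p is false, so □r ∨ (◇p ∧ p) is true.
    At w0: □r requires r at every successor {w1}.
      At w1: r is true.
    So □r is true at w0.
    At w0: ◇p is false, p is true, so ◇p ∧ p is false.
      At w0: ◇p requires p at some successor in {w1}.
        At w1: p is false.
      So ◇p is false at w0.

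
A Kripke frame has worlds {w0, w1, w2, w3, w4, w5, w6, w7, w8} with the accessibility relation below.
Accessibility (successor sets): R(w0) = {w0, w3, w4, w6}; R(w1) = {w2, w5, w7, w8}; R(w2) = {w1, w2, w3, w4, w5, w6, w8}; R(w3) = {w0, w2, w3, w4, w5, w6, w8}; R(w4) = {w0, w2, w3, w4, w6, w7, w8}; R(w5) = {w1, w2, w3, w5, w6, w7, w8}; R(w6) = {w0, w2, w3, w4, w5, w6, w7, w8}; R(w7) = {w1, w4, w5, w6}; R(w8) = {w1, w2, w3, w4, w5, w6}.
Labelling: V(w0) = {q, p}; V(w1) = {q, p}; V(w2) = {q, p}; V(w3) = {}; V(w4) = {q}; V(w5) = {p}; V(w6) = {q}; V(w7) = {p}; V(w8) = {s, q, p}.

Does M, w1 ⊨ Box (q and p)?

At w1: Box (q and p) requires q and p at every successor {w2, w5, w7, w8}.
  q and p fails at w5, so Box (q and p) is false at w1.

No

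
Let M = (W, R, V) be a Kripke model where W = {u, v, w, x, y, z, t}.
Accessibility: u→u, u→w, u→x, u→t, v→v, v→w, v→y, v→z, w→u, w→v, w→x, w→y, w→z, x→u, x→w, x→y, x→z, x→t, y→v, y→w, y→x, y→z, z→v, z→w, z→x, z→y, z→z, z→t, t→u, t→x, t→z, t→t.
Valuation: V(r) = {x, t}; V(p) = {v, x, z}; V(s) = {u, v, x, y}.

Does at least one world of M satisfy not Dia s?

No

Let φ = not Dia s. Evaluate φ at each world:
  u (successors {u, w, x, t}): φ is false.
  v (successors {v, w, y, z}): φ is false.
  w (successors {u, v, x, y, z}): φ is false.
  x (successors {u, w, y, z, t}): φ is false.
  y (successors {v, w, x, z}): φ is false.
  z (successors {v, w, x, y, z, t}): φ is false.
  t (successors {u, x, z, t}): φ is false.
For instance, at x:
  At x: Dia s is true, so not Dia s is false.
    At x: Dia s requires s at some successor in {u, w, y, z, t}.
      s holds at u, so Dia s is true at x.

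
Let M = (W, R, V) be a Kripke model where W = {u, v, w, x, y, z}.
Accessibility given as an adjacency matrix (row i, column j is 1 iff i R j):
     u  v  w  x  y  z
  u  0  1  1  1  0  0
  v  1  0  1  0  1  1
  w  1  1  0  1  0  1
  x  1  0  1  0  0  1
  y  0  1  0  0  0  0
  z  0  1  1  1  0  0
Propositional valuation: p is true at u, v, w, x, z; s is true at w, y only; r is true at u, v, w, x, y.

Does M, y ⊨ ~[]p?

At y: []p is true, so ~[]p is false.
  At y: []p requires p at every successor {v}.
    At v: p is true.
  So []p is true at y.

No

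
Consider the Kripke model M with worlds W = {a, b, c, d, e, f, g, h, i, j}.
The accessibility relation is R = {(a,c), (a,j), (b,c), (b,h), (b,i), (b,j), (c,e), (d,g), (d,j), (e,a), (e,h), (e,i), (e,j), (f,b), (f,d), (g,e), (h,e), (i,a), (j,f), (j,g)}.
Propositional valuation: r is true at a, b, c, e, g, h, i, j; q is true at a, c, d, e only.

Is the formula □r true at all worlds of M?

Let φ = □r. Evaluate φ at each world:
  a (successors {c, j}): φ is true.
  b (successors {c, h, i, j}): φ is true.
  c (successors {e}): φ is true.
  d (successors {g, j}): φ is true.
  e (successors {a, h, i, j}): φ is true.
  f (successors {b, d}): φ is false.
  g (successors {e}): φ is true.
  h (successors {e}): φ is true.
  i (successors {a}): φ is true.
  j (successors {f, g}): φ is false.
Detail at f (counterexample):
  At f: □r requires r at every successor {b, d}.
    r fails at d, so □r is false at f.

No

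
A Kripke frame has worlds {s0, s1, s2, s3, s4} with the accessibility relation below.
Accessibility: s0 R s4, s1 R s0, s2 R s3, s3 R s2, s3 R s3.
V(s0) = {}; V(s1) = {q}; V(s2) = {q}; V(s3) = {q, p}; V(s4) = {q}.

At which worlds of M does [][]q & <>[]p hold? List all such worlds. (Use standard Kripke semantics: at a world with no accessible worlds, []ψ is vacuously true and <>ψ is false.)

s0, s3

Recall that []ψ holds at a world iff ψ holds at every accessible world, and <>ψ holds iff ψ holds at some accessible world.
Let φ = [][]q & <>[]p. Evaluate φ at each world:
  s0 (successors {s4}): φ is true.
  s1 (successors {s0}): φ is false.
  s2 (successors {s3}): φ is false.
  s3 (successors {s2, s3}): φ is true.
  s4 (successors ∅): φ is false.
For instance, at s0:
  At s0: [][]q is true, <>[]p is true, so [][]q & <>[]p is true.
    At s0: [][]q requires []q at every successor {s4}.
      At s4: []q is true.
    So [][]q is true at s0.
    At s0: <>[]p requires []p at some successor in {s4}.
      []p holds at s4, so <>[]p is true at s0.
Satisfying worlds: {s0, s3}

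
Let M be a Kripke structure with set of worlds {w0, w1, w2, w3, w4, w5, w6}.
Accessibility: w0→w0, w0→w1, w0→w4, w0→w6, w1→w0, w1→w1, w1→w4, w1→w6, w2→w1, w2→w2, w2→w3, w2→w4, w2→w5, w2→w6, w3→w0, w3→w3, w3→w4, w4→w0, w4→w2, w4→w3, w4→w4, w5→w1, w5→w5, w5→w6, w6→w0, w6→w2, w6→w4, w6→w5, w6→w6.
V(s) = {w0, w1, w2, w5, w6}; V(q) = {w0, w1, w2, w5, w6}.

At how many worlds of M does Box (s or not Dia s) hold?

Recall that Box ψ holds at a world iff ψ holds at every accessible world, and Dia ψ holds iff ψ holds at some accessible world.
Let φ = Box (s or not Dia s). Evaluate φ at each world:
  w0 (successors {w0, w1, w4, w6}): φ is false.
  w1 (successors {w0, w1, w4, w6}): φ is false.
  w2 (successors {w1, w2, w3, w4, w5, w6}): φ is false.
  w3 (successors {w0, w3, w4}): φ is false.
  w4 (successors {w0, w2, w3, w4}): φ is false.
  w5 (successors {w1, w5, w6}): φ is true.
  w6 (successors {w0, w2, w4, w5, w6}): φ is false.
For instance, at w3:
  At w3: Box (s or not Dia s) requires s or not Dia s at every successor {w0, w3, w4}.
    s or not Dia s fails at w3, so Box (s or not Dia s) is false at w3.
      At w3: s is false, not Dia s is false, so s or not Dia s is false.
Satisfying worlds: {w5}

1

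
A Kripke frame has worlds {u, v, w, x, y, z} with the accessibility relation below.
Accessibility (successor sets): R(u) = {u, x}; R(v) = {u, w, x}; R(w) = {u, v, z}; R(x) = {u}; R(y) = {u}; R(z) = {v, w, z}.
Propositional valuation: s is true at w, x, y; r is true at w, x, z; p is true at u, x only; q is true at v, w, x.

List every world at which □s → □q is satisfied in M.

u, v, w, x, y, z

Let φ = □s → □q. Evaluate φ at each world:
  u (successors {u, x}): φ is true.
  v (successors {u, w, x}): φ is true.
  w (successors {u, v, z}): φ is true.
  x (successors {u}): φ is true.
  y (successors {u}): φ is true.
  z (successors {v, w, z}): φ is true.
For instance, at z:
  At z: □s is false, □q is false, so □s → □q is true.
    At z: □s requires s at every successor {v, w, z}.
      s fails at v, so □s is false at z.
    At z: □q requires q at every successor {v, w, z}.
      q fails at z, so □q is false at z.
Satisfying worlds: {u, v, w, x, y, z}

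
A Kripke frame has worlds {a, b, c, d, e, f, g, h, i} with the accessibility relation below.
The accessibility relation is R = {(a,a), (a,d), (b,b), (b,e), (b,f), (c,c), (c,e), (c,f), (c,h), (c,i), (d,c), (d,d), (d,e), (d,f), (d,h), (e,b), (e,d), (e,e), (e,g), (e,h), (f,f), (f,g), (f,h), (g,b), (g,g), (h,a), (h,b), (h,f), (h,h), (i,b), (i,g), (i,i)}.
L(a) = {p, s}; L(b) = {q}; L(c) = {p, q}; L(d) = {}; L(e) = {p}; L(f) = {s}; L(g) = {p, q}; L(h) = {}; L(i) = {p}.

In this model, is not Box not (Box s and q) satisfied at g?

Recall that Box ψ holds at a world iff ψ holds at every accessible world, and Dia ψ holds iff ψ holds at some accessible world.
At g: Box not (Box s and q) is true, so not Box not (Box s and q) is false.
  At g: Box not (Box s and q) requires not (Box s and q) at every successor {b, g}.
      At b: Box s and q is false, so not (Box s and q) is true.
      At g: Box s and q is false, so not (Box s and q) is true.
  So Box not (Box s and q) is true at g.

No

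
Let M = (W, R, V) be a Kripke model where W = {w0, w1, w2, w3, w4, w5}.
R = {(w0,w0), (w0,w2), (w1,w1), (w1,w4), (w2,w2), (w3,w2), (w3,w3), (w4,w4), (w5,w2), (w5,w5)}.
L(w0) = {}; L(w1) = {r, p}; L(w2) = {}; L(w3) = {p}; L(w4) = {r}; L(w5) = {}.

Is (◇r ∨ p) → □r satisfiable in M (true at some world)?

Yes

Let φ = (◇r ∨ p) → □r. Evaluate φ at each world:
  w0 (successors {w0, w2}): φ is true.
  w1 (successors {w1, w4}): φ is true.
  w2 (successors {w2}): φ is true.
  w3 (successors {w2, w3}): φ is false.
  w4 (successors {w4}): φ is true.
  w5 (successors {w2, w5}): φ is true.
Detail at w0 (witness):
  At w0: ◇r ∨ p is false, □r is false, so (◇r ∨ p) → □r is true.
    At w0: ◇r is false, p is false, so ◇r ∨ p is false.
      At w0: ◇r requires r at some successor in {w0, w2}.
        At w0: r is false.
        At w2: r is false.
      So ◇r is false at w0.
    At w0: □r requires r at every successor {w0, w2}.
      r fails at w0, so □r is false at w0.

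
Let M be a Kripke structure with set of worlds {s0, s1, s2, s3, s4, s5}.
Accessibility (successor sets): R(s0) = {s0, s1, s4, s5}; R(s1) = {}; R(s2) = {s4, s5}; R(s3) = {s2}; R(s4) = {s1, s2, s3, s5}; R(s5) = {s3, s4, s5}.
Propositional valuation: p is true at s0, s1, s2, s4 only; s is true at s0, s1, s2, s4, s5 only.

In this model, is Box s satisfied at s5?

No

At s5: Box s requires s at every successor {s3, s4, s5}.
  s fails at s3, so Box s is false at s5.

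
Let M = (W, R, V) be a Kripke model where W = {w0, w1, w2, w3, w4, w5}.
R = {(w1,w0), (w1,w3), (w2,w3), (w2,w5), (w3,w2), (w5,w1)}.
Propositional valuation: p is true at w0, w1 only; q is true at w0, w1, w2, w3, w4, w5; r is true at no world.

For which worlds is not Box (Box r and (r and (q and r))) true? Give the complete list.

w1, w2, w3, w5

Let φ = not Box (Box r and (r and (q and r))). Evaluate φ at each world:
  w0 (successors ∅): φ is false.
  w1 (successors {w0, w3}): φ is true.
  w2 (successors {w3, w5}): φ is true.
  w3 (successors {w2}): φ is true.
  w4 (successors ∅): φ is false.
  w5 (successors {w1}): φ is true.
For instance, at w2:
  At w2: Box (Box r and (r and (q and r))) is false, so not Box (Box r and (r and (q and r))) is true.
    At w2: Box (Box r and (r and (q and r))) requires Box r and (r and (q and r)) at every successor {w3, w5}.
      Box r and (r and (q and r)) fails at w3, so Box (Box r and (r and (q and r))) is false at w2.
Satisfying worlds: {w1, w2, w3, w5}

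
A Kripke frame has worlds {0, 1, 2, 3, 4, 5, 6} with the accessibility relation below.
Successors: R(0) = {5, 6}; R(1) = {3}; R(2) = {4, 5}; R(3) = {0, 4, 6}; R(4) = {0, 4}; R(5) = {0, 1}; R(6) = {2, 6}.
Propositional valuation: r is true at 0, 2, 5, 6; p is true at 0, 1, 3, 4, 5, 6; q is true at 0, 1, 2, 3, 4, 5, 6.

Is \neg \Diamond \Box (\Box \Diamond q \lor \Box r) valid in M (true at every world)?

Let φ = \neg \Diamond \Box (\Box \Diamond q \lor \Box r). Evaluate φ at each world:
  0 (successors {5, 6}): φ is false.
  1 (successors {3}): φ is false.
  2 (successors {4, 5}): φ is false.
  3 (successors {0, 4, 6}): φ is false.
  4 (successors {0, 4}): φ is false.
  5 (successors {0, 1}): φ is false.
  6 (successors {2, 6}): φ is false.
Detail at 0 (counterexample):
  At 0: \Diamond \Box (\Box \Diamond q \lor \Box r) is true, so \neg \Diamond \Box (\Box \Diamond q \lor \Box r) is false.
    At 0: \Diamond \Box (\Box \Diamond q \lor \Box r) requires \Box (\Box \Diamond q \lor \Box r) at some successor in {5, 6}.
      \Box (\Box \Diamond q \lor \Box r) holds at 5, so \Diamond \Box (\Box \Diamond q \lor \Box r) is true at 0.

No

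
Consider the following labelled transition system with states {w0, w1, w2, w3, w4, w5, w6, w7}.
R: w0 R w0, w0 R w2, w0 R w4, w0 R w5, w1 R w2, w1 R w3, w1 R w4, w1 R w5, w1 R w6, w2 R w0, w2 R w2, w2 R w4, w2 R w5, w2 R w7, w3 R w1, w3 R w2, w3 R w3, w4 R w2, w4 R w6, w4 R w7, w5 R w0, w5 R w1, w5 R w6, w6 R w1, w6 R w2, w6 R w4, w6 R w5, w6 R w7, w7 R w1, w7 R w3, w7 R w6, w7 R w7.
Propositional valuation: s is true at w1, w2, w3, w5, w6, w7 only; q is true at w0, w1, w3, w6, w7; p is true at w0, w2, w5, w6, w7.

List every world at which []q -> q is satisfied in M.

Recall that []ψ holds at a world iff ψ holds at every accessible world, and <>ψ holds iff ψ holds at some accessible world.
Let φ = []q -> q. Evaluate φ at each world:
  w0 (successors {w0, w2, w4, w5}): φ is true.
  w1 (successors {w2, w3, w4, w5, w6}): φ is true.
  w2 (successors {w0, w2, w4, w5, w7}): φ is true.
  w3 (successors {w1, w2, w3}): φ is true.
  w4 (successors {w2, w6, w7}): φ is true.
  w5 (successors {w0, w1, w6}): φ is false.
  w6 (successors {w1, w2, w4, w5, w7}): φ is true.
  w7 (successors {w1, w3, w6, w7}): φ is true.
For instance, at w6:
  At w6: []q is false, q is true, so []q -> q is true.
    At w6: []q requires q at every successor {w1, w2, w4, w5, w7}.
      q fails at w2, so []q is false at w6.
Satisfying worlds: {w0, w1, w2, w3, w4, w6, w7}

w0, w1, w2, w3, w4, w6, w7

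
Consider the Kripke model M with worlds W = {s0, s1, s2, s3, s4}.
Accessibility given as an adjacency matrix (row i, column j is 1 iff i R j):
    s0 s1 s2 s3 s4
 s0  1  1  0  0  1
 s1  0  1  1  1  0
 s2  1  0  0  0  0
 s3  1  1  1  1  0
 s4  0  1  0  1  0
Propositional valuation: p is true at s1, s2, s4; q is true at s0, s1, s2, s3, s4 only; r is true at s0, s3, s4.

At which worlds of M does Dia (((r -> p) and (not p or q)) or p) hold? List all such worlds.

s0, s1, s3, s4

Let φ = Dia (((r -> p) and (not p or q)) or p). Evaluate φ at each world:
  s0 (successors {s0, s1, s4}): φ is true.
  s1 (successors {s1, s2, s3}): φ is true.
  s2 (successors {s0}): φ is false.
  s3 (successors {s0, s1, s2, s3}): φ is true.
  s4 (successors {s1, s3}): φ is true.
For instance, at s2:
  At s2: Dia (((r -> p) and (not p or q)) or p) requires ((r -> p) and (not p or q)) or p at some successor in {s0}.
    At s0: ((r -> p) and (not p or q)) or p is false.
  So Dia (((r -> p) and (not p or q)) or p) is false at s2.
Satisfying worlds: {s0, s1, s3, s4}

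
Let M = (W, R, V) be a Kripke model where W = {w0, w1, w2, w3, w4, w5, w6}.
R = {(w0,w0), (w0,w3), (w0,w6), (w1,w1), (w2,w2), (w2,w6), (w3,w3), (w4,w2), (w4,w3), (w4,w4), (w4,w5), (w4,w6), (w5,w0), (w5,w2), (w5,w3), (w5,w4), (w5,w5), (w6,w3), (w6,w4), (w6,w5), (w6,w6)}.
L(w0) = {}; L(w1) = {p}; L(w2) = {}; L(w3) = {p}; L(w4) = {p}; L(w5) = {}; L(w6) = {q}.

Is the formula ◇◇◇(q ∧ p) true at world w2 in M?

At w2: ◇◇◇(q ∧ p) requires ◇◇(q ∧ p) at some successor in {w2, w6}.
  At w2: ◇◇(q ∧ p) is false.
  At w6: ◇◇(q ∧ p) is false.
So ◇◇◇(q ∧ p) is false at w2.

No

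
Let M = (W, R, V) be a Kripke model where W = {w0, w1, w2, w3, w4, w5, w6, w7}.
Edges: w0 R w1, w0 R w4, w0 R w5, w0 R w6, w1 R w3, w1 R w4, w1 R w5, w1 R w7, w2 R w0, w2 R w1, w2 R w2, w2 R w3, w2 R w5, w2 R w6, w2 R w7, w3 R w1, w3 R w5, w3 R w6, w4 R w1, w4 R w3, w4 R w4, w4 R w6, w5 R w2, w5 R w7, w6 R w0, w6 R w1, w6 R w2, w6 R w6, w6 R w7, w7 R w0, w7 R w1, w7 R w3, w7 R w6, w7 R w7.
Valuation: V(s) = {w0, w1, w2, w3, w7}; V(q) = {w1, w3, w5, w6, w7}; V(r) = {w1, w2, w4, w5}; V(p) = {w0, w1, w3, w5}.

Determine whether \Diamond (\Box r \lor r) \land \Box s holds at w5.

Yes

At w5: \Diamond (\Box r \lor r) is true, \Box s is true, so \Diamond (\Box r \lor r) \land \Box s is true.
  At w5: \Diamond (\Box r \lor r) requires \Box r \lor r at some successor in {w2, w7}.
    \Box r \lor r holds at w2, so \Diamond (\Box r \lor r) is true at w5.
      At w2: \Box r is false, r is true, so \Box r \lor r is true.
  At w5: \Box s requires s at every successor {w2, w7}.
    At w2: s is true.
    At w7: s is true.
  So \Box s is true at w5.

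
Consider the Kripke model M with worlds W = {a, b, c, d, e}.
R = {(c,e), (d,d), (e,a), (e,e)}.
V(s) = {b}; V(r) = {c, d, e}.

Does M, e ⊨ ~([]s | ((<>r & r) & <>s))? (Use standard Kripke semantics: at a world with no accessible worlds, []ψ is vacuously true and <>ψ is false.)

Yes

Recall that []ψ holds at a world iff ψ holds at every accessible world, and <>ψ holds iff ψ holds at some accessible world.
At e: []s | ((<>r & r) & <>s) is false, so ~([]s | ((<>r & r) & <>s)) is true.
  At e: []s is false, (<>r & r) & <>s is false, so []s | ((<>r & r) & <>s) is false.
    At e: []s requires s at every successor {a, e}.
      s fails at a, so []s is false at e.
    At e: <>r & r is true, <>s is false, so (<>r & r) & <>s is false.
      At e: <>r is true, r is true, so <>r & r is true.
      At e: <>s requires s at some successor in {a, e}.
        At a: s is false.
        At e: s is false.
      So <>s is false at e.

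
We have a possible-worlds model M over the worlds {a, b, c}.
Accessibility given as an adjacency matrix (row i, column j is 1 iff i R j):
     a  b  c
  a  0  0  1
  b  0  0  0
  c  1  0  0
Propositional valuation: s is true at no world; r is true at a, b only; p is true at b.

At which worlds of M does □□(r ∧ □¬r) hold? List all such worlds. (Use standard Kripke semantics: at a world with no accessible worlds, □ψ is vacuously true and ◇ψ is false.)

Recall that □ψ holds at a world iff ψ holds at every accessible world, and ◇ψ holds iff ψ holds at some accessible world.
Let φ = □□(r ∧ □¬r). Evaluate φ at each world:
  a (successors {c}): φ is true.
  b (successors ∅): φ is true.
  c (successors {a}): φ is false.
For instance, at a:
  At a: □□(r ∧ □¬r) requires □(r ∧ □¬r) at every successor {c}.
      At c: □(r ∧ □¬r) requires r ∧ □¬r at every successor {a}.
        At a: r ∧ □¬r is true.
      So □(r ∧ □¬r) is true at c.
  So □□(r ∧ □¬r) is true at a.
Satisfying worlds: {a, b}

a, b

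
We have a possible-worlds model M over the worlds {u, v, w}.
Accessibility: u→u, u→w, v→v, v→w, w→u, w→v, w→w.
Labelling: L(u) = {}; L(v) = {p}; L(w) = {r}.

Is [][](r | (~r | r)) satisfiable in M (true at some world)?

Yes

Recall that []ψ holds at a world iff ψ holds at every accessible world, and <>ψ holds iff ψ holds at some accessible world.
Let φ = [][](r | (~r | r)). Evaluate φ at each world:
  u (successors {u, w}): φ is true.
  v (successors {v, w}): φ is true.
  w (successors {u, v, w}): φ is true.
Detail at u (witness):
  At u: [][](r | (~r | r)) requires [](r | (~r | r)) at every successor {u, w}.
      At u: [](r | (~r | r)) requires r | (~r | r) at every successor {u, w}.
        At u: r | (~r | r) is true.
        At w: r | (~r | r) is true.
      So [](r | (~r | r)) is true at u.
      At w: [](r | (~r | r)) requires r | (~r | r) at every successor {u, v, w}.
        At u: r | (~r | r) is true.
        At v: r | (~r | r) is true.
        At w: r | (~r | r) is true.
      So [](r | (~r | r)) is true at w.
  So [][](r | (~r | r)) is true at u.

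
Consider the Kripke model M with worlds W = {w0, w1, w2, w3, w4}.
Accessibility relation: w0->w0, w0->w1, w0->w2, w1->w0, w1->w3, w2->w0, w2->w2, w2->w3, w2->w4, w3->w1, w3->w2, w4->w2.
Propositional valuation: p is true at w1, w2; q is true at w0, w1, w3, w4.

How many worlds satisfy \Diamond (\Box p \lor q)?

Let φ = \Diamond (\Box p \lor q). Evaluate φ at each world:
  w0 (successors {w0, w1, w2}): φ is true.
  w1 (successors {w0, w3}): φ is true.
  w2 (successors {w0, w2, w3, w4}): φ is true.
  w3 (successors {w1, w2}): φ is true.
  w4 (successors {w2}): φ is false.
For instance, at w0:
  At w0: \Diamond (\Box p \lor q) requires \Box p \lor q at some successor in {w0, w1, w2}.
    \Box p \lor q holds at w0, so \Diamond (\Box p \lor q) is true at w0.
      At w0: \Box p is false, q is true, so \Box p \lor q is true.
Satisfying worlds: {w0, w1, w2, w3}

4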